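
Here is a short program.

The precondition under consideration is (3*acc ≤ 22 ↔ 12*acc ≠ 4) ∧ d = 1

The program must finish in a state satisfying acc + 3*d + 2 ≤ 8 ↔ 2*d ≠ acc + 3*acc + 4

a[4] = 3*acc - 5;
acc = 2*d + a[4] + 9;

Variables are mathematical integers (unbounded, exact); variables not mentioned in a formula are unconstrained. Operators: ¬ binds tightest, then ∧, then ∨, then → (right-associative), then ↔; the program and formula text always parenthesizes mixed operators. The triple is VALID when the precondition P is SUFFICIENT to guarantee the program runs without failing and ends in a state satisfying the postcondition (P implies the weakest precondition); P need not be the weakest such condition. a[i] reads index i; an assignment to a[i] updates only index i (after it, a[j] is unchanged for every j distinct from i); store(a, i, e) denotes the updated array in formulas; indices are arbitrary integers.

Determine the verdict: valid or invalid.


Working backward. After the program, the postcondition acc + 3*d + 2 ≤ 8 ↔ 2*d ≠ acc + 3*acc + 4 must hold; in canonical form it is acc + 3*d ≤ 6 ↔ 2*d ≠ 4*acc + 4.
Before acc := 2*d + a[4] + 9: a[4] + 5*d ≤ -3 ↔ 4*a[4] + 6*d ≠ -40
Before a[4] := 3*acc - 5: 3*acc + 5*d ≤ 2 ↔ 12*acc + 6*d ≠ -20
The weakest precondition is 3*acc + 5*d ≤ 2 ↔ 12*acc + 6*d ≠ -20.
Check whether (3*acc ≤ 22 ↔ 12*acc ≠ 4) ∧ d = 1 implies it.
Countermodel: at the initial state acc = 0, d = 1, the precondition holds but the weakest precondition fails.
Answer: invalid


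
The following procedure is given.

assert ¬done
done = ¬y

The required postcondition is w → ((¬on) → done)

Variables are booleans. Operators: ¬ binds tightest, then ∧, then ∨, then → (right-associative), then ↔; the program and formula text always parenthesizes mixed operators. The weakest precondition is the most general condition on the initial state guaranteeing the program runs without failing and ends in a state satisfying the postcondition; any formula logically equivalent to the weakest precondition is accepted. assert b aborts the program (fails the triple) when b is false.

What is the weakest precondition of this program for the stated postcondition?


Working backward. After the program, w → ((¬on) → done) must hold.
Before done := ¬y: w → ((¬on) → (¬y))
Before assert ¬done: (¬done) ∧ (w → ((¬on) → (¬y)))
Answer: WP = (¬done) ∧ (w → ((¬on) → (¬y)))


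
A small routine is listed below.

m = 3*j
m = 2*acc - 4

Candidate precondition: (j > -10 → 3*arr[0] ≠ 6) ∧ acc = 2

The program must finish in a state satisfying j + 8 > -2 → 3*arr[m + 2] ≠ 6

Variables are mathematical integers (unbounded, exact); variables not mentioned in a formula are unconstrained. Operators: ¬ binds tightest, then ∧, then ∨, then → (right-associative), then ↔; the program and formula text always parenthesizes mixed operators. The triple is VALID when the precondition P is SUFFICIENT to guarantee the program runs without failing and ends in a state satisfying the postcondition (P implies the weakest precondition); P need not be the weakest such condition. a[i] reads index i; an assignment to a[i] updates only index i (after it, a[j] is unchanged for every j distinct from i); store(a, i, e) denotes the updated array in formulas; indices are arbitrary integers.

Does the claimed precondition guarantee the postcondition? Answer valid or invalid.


Working backward. After the program, the postcondition j + 8 > -2 → 3*arr[m + 2] ≠ 6 must hold; in canonical form it is j > -10 → 3*arr[m + 2] ≠ 6.
Before m := 2*acc - 4: j > -10 → 3*arr[2*acc - 2] ≠ 6
Before m := 3*j: j > -10 → 3*arr[2*acc - 2] ≠ 6
The weakest precondition is j > -10 → 3*arr[2*acc - 2] ≠ 6.
Check whether (j > -10 → 3*arr[0] ≠ 6) ∧ acc = 2 implies it.
Countermodel: at the initial state acc = 2, arr = {[0] = 3, [2] = 2, elsewhere 3}, j = -9, the precondition holds but the weakest precondition fails.
Answer: invalid


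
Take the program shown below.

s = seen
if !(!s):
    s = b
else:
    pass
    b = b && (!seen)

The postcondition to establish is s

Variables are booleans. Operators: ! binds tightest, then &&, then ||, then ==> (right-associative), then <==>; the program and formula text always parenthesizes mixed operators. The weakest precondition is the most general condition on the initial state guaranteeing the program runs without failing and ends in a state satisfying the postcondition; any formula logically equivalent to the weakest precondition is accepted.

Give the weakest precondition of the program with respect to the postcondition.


Working backward. After the program, s must hold.
Then branch requires b; else branch requires s.
Before the if: (s ==> b) && ((!s) ==> s)
Before s := seen: (seen ==> b) && ((!seen) ==> seen)
Answer: WP = (seen ==> b) && ((!seen) ==> seen)


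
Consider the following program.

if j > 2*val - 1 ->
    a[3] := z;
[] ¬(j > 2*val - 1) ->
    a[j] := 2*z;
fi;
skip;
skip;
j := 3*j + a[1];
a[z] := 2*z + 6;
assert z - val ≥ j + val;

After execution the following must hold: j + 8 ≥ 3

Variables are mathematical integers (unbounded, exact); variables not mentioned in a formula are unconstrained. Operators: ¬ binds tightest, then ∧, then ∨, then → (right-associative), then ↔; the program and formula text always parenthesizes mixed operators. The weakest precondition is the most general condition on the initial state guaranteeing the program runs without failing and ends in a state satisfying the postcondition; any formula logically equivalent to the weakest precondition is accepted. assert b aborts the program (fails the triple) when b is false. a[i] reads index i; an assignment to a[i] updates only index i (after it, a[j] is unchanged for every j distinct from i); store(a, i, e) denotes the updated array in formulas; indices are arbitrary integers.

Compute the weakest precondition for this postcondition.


Working backward. After the program, the postcondition j + 8 ≥ 3 must hold; in canonical form it is j ≥ -5.
Before assert z - val ≥ j + val: z ≥ j + 2*val ∧ j ≥ -5
Before a[z] := 2*z + 6: z ≥ j + 2*val ∧ j ≥ -5
Before j := 3*j + a[1]: z ≥ a[1] + 3*j + 2*val ∧ a[1] + 3*j ≥ -5
Before skip: z ≥ a[1] + 3*j + 2*val ∧ a[1] + 3*j ≥ -5
Before skip: z ≥ a[1] + 3*j + 2*val ∧ a[1] + 3*j ≥ -5
Then branch requires z ≥ a[1] + 3*j + 2*val ∧ a[1] + 3*j ≥ -5; else branch requires z ≥ store(a, j, 2*z)[1] + 3*j + 2*val ∧ store(a, j, 2*z)[1] + 3*j ≥ -5.
Before the if: (j > 2*val - 1 → (z ≥ a[1] + 3*j + 2*val ∧ a[1] + 3*j ≥ -5)) ∧ ((¬(j > 2*val - 1)) → (z ≥ store(a, j, 2*z)[1] + 3*j + 2*val ∧ store(a, j, 2*z)[1] + 3*j ≥ -5))
Answer: WP = (j > 2*val - 1 → (z ≥ a[1] + 3*j + 2*val ∧ a[1] + 3*j ≥ -5)) ∧ ((¬(j > 2*val - 1)) → (z ≥ store(a, j, 2*z)[1] + 3*j + 2*val ∧ store(a, j, 2*z)[1] + 3*j ≥ -5))


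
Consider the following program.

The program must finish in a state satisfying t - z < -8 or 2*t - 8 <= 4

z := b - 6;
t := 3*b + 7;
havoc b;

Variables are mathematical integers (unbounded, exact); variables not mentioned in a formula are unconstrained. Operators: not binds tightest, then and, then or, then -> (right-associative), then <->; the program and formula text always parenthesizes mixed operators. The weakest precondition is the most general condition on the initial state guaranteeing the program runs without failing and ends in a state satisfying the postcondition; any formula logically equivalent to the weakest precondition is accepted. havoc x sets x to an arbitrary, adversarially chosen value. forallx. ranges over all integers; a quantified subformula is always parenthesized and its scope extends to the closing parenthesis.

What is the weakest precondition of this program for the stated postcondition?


Working backward. After the program, the postcondition t - z < -8 or 2*t - 8 <= 4 must hold; in canonical form it is t < z - 8 or 2*t <= 12.
Before havoc b: t < z - 8 or 2*t <= 12
Before t := 3*b + 7: 3*b < z - 15 or 6*b <= -2
Before z := b - 6: 2*b < -21 or 6*b <= -2
Answer: WP = 2*b < -21 or 6*b <= -2


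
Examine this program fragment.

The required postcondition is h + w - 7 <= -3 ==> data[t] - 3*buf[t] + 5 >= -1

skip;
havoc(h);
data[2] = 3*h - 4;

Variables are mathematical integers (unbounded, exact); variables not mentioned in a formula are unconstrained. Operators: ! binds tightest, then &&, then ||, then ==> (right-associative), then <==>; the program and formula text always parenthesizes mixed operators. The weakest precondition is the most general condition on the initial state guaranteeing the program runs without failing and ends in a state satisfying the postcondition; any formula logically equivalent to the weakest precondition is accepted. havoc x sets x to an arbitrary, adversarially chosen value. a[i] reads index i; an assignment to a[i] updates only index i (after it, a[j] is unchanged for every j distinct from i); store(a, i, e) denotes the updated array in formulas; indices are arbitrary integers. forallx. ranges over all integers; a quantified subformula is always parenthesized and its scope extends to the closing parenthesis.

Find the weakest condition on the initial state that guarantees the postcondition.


Working backward. After the program, the postcondition h + w - 7 <= -3 ==> data[t] - 3*buf[t] + 5 >= -1 must hold; in canonical form it is h + w <= 4 ==> data[t] >= 3*buf[t] - 6.
Before data[2] := 3*h - 4: h + w <= 4 ==> store(data, 2, 3*h - 4)[t] >= 3*buf[t] - 6
Before havoc h: forall h_1. (h_1 + w <= 4 ==> store(data, 2, 3*h_1 - 4)[t] >= 3*buf[t] - 6)
Before skip: forall h_1. (h_1 + w <= 4 ==> store(data, 2, 3*h_1 - 4)[t] >= 3*buf[t] - 6)
Answer: WP = forall h_1. (h_1 + w <= 4 ==> store(data, 2, 3*h_1 - 4)[t] >= 3*buf[t] - 6)


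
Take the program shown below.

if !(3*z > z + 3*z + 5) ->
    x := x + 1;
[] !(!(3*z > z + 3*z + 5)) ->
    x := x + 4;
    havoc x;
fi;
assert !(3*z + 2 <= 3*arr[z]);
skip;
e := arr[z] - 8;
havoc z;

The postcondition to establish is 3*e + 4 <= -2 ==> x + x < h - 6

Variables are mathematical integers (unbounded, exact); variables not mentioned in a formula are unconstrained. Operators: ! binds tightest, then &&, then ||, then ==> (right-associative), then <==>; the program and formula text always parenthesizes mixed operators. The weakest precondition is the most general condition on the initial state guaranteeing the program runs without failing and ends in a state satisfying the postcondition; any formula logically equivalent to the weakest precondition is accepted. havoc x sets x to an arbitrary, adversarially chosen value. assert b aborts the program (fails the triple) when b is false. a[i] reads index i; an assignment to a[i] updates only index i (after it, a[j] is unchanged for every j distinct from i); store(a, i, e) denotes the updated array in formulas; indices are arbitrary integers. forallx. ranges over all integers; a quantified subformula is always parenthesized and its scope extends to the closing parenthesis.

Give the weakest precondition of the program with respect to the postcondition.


Working backward. After the program, the postcondition 3*e + 4 <= -2 ==> x + x < h - 6 must hold; in canonical form it is 3*e <= -6 ==> 2*x < h - 6.
Before havoc z: 3*e <= -6 ==> 2*x < h - 6
Before e := arr[z] - 8: 3*arr[z] <= 18 ==> 2*x < h - 6
Before skip: 3*arr[z] <= 18 ==> 2*x < h - 6
Before assert !(3*z + 2 <= 3*arr[z]): (!(3*z <= 3*arr[z] - 2)) && (3*arr[z] <= 18 ==> 2*x < h - 6)
Then branch requires (!(3*z <= 3*arr[z] - 2)) && (3*arr[z] <= 18 ==> 2*x < h - 8); else branch requires forall x_1. ((!(3*z <= 3*arr[z] - 2)) && (3*arr[z] <= 18 ==> 2*x_1 < h - 6)).
Before the if: ((!(z < -5)) ==> ((!(3*z <= 3*arr[z] - 2)) && (3*arr[z] <= 18 ==> 2*x < h - 8))) && (z < -5 ==> (forall x_1. ((!(3*z <= 3*arr[z] - 2)) && (3*arr[z] <= 18 ==> 2*x_1 < h - 6))))
Answer: WP = ((!(z < -5)) ==> ((!(3*z <= 3*arr[z] - 2)) && (3*arr[z] <= 18 ==> 2*x < h - 8))) && (z < -5 ==> (forall x_1. ((!(3*z <= 3*arr[z] - 2)) && (3*arr[z] <= 18 ==> 2*x_1 < h - 6))))


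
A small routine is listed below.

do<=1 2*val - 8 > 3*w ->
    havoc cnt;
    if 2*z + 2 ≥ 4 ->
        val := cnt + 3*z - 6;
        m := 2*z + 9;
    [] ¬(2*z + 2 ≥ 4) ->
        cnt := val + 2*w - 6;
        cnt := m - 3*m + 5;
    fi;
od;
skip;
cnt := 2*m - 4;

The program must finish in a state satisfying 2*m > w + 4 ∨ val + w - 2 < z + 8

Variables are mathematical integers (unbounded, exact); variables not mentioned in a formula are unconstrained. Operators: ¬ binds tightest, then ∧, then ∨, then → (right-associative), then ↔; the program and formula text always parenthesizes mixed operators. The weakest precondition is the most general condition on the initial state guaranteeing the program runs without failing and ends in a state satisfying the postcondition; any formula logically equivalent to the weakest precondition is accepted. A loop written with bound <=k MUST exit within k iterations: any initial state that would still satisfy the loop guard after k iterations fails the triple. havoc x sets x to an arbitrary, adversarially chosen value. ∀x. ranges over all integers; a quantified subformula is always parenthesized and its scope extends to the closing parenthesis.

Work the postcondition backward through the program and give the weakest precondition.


Working backward. After the program, the postcondition 2*m > w + 4 ∨ val + w - 2 < z + 8 must hold; in canonical form it is 2*m > w + 4 ∨ val + w < z + 10.
Before cnt := 2*m - 4: 2*m > w + 4 ∨ val + w < z + 10
Before skip: 2*m > w + 4 ∨ val + w < z + 10
Before the loop (bound <=1), unroll the exhaustion recursion (WP_0 = exit-now case; WP_j = one more guarded iteration, up to j = 1):
  WP_0: (¬(2*val > 3*w + 8)) ∧ (2*m > w + 4 ∨ val + w < z + 10)
  WP_1: (2*val > 3*w + 8 → (∀cnt_1. ((2*z ≥ 2 → ((¬(2*cnt_1 + 6*z > 3*w + 20)) ∧ (4*z > w - 14 ∨ cnt_1 + w + 2*z < 16))) ∧ ((¬(2*z ≥ 2)) → ((¬(2*val > 3*w + 8)) ∧ (2*m > w + 4 ∨ val + w < z + 10)))))) ∧ ((¬(2*val > 3*w + 8)) → (2*m > w + 4 ∨ val + w < z + 10))
So before the loop: (2*val > 3*w + 8 → (∀cnt_1. ((2*z ≥ 2 → ((¬(2*cnt_1 + 6*z > 3*w + 20)) ∧ (4*z > w - 14 ∨ cnt_1 + w + 2*z < 16))) ∧ ((¬(2*z ≥ 2)) → ((¬(2*val > 3*w + 8)) ∧ (2*m > w + 4 ∨ val + w < z + 10)))))) ∧ ((¬(2*val > 3*w + 8)) → (2*m > w + 4 ∨ val + w < z + 10))
Answer: WP = (2*val > 3*w + 8 → (∀cnt_1. ((2*z ≥ 2 → ((¬(2*cnt_1 + 6*z > 3*w + 20)) ∧ (4*z > w - 14 ∨ cnt_1 + w + 2*z < 16))) ∧ ((¬(2*z ≥ 2)) → ((¬(2*val > 3*w + 8)) ∧ (2*m > w + 4 ∨ val + w < z + 10)))))) ∧ ((¬(2*val > 3*w + 8)) → (2*m > w + 4 ∨ val + w < z + 10))


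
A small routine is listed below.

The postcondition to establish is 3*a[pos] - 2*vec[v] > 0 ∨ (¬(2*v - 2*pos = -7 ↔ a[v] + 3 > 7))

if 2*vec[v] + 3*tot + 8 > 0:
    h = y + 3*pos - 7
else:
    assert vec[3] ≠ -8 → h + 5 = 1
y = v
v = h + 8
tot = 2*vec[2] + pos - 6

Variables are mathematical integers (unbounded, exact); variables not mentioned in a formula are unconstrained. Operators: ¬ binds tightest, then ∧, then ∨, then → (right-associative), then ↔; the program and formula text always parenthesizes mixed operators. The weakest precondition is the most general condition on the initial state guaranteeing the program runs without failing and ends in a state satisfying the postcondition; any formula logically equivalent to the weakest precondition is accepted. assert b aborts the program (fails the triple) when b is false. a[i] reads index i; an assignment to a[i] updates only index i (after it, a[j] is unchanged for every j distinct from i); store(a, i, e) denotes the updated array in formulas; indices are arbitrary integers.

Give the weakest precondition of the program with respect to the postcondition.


Working backward. After the program, the postcondition 3*a[pos] - 2*vec[v] > 0 ∨ (¬(2*v - 2*pos = -7 ↔ a[v] + 3 > 7)) must hold; in canonical form it is 3*a[pos] > 2*vec[v] ∨ (¬(2*v = 2*pos - 7 ↔ a[v] > 4)).
Before tot := 2*vec[2] + pos - 6: 3*a[pos] > 2*vec[v] ∨ (¬(2*v = 2*pos - 7 ↔ a[v] > 4))
Before v := h + 8: 3*a[pos] > 2*vec[h + 8] ∨ (¬(2*h = 2*pos - 23 ↔ a[h + 8] > 4))
Before y := v: 3*a[pos] > 2*vec[h + 8] ∨ (¬(2*h = 2*pos - 23 ↔ a[h + 8] > 4))
Then branch requires 3*a[pos] > 2*vec[3*pos + y + 1] ∨ (¬(4*pos + 2*y = -9 ↔ a[3*pos + y + 1] > 4)); else branch requires (vec[3] ≠ -8 → h = -4) ∧ (3*a[pos] > 2*vec[h + 8] ∨ (¬(2*h = 2*pos - 23 ↔ a[h + 8] > 4))).
Before the if: (2*vec[v] + 3*tot > -8 → (3*a[pos] > 2*vec[3*pos + y + 1] ∨ (¬(4*pos + 2*y = -9 ↔ a[3*pos + y + 1] > 4)))) ∧ ((¬(2*vec[v] + 3*tot > -8)) → ((vec[3] ≠ -8 → h = -4) ∧ (3*a[pos] > 2*vec[h + 8] ∨ (¬(2*h = 2*pos - 23 ↔ a[h + 8] > 4)))))
Answer: WP = (2*vec[v] + 3*tot > -8 → (3*a[pos] > 2*vec[3*pos + y + 1] ∨ (¬(4*pos + 2*y = -9 ↔ a[3*pos + y + 1] > 4)))) ∧ ((¬(2*vec[v] + 3*tot > -8)) → ((vec[3] ≠ -8 → h = -4) ∧ (3*a[pos] > 2*vec[h + 8] ∨ (¬(2*h = 2*pos - 23 ↔ a[h + 8] > 4)))))


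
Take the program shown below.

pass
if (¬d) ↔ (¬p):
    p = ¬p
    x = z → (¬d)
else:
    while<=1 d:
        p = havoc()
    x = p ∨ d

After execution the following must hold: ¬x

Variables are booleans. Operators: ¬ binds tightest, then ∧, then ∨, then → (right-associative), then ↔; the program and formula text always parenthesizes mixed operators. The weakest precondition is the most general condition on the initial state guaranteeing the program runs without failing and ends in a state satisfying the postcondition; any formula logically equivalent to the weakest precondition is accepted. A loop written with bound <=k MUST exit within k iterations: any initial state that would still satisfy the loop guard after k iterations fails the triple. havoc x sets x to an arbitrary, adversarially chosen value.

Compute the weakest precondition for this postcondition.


Working backward. After the program, ¬x must hold.
Then branch requires ¬(z → (¬d)); else branch requires (¬d) ∧ ((¬d) → (¬(p ∨ d))).
Before the if: (((¬d) ↔ (¬p)) → (¬(z → (¬d)))) ∧ ((¬((¬d) ↔ (¬p))) → ((¬d) ∧ ((¬d) → (¬(p ∨ d)))))
Before skip: (((¬d) ↔ (¬p)) → (¬(z → (¬d)))) ∧ ((¬((¬d) ↔ (¬p))) → ((¬d) ∧ ((¬d) → (¬(p ∨ d)))))
Answer: WP = (((¬d) ↔ (¬p)) → (¬(z → (¬d)))) ∧ ((¬((¬d) ↔ (¬p))) → ((¬d) ∧ ((¬d) → (¬(p ∨ d)))))


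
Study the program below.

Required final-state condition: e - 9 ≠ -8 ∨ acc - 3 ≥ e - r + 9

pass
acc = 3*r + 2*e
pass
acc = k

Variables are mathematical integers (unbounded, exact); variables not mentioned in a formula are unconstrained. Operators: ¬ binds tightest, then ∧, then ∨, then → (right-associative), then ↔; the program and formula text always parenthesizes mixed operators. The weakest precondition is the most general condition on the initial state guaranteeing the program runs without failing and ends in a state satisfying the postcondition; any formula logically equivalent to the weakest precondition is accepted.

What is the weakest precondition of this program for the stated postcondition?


Working backward. After the program, the postcondition e - 9 ≠ -8 ∨ acc - 3 ≥ e - r + 9 must hold; in canonical form it is e ≠ 1 ∨ acc + r ≥ e + 12.
Before acc := k: e ≠ 1 ∨ k + r ≥ e + 12
Before skip: e ≠ 1 ∨ k + r ≥ e + 12
Before acc := 3*r + 2*e: e ≠ 1 ∨ k + r ≥ e + 12
Before skip: e ≠ 1 ∨ k + r ≥ e + 12
Answer: WP = e ≠ 1 ∨ k + r ≥ e + 12


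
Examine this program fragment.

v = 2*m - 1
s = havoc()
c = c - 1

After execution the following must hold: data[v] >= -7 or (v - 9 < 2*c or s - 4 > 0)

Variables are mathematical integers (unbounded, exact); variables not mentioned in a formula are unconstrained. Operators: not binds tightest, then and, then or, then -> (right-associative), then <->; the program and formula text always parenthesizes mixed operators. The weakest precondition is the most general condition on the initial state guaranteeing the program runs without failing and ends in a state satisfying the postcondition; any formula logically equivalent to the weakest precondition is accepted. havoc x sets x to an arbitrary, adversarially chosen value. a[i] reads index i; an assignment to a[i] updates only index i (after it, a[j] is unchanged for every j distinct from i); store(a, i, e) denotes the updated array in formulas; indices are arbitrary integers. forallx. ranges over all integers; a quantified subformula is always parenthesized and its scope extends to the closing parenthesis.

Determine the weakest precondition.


Working backward. After the program, the postcondition data[v] >= -7 or (v - 9 < 2*c or s - 4 > 0) must hold; in canonical form it is data[v] >= -7 or v < 2*c + 9 or s > 4.
Before c := c - 1: data[v] >= -7 or v < 2*c + 7 or s > 4
Before havoc s: forall s_1. (data[v] >= -7 or v < 2*c + 7 or s_1 > 4)
Before v := 2*m - 1: forall s_1. (data[2*m - 1] >= -7 or 2*m < 2*c + 8 or s_1 > 4)
Answer: WP = forall s_1. (data[2*m - 1] >= -7 or 2*m < 2*c + 8 or s_1 > 4)


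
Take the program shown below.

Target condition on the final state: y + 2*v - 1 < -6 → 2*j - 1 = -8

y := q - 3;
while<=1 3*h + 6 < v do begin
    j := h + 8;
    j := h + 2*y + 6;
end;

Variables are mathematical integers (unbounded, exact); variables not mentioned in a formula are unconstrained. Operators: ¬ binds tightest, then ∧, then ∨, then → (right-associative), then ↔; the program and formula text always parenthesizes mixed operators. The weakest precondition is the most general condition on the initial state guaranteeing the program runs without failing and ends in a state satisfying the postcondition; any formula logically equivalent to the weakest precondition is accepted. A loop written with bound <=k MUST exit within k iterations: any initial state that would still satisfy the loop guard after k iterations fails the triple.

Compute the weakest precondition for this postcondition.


Working backward. After the program, the postcondition y + 2*v - 1 < -6 → 2*j - 1 = -8 must hold; in canonical form it is 2*v + y < -5 → 2*j = -7.
Before the loop (bound <=1), unroll the exhaustion recursion (WP_0 = exit-now case; WP_j = one more guarded iteration, up to j = 1):
  WP_0: (¬(3*h < v - 6)) ∧ (2*v + y < -5 → 2*j = -7)
  WP_1: (3*h < v - 6 → ((¬(3*h < v - 6)) ∧ (2*v + y < -5 → 2*h + 4*y = -19))) ∧ ((¬(3*h < v - 6)) → (2*v + y < -5 → 2*j = -7))
So before the loop: (3*h < v - 6 → ((¬(3*h < v - 6)) ∧ (2*v + y < -5 → 2*h + 4*y = -19))) ∧ ((¬(3*h < v - 6)) → (2*v + y < -5 → 2*j = -7))
Before y := q - 3: (3*h < v - 6 → ((¬(3*h < v - 6)) ∧ (q + 2*v < -2 → 2*h + 4*q = -7))) ∧ ((¬(3*h < v - 6)) → (q + 2*v < -2 → 2*j = -7))
Answer: WP = (3*h < v - 6 → ((¬(3*h < v - 6)) ∧ (q + 2*v < -2 → 2*h + 4*q = -7))) ∧ ((¬(3*h < v - 6)) → (q + 2*v < -2 → 2*j = -7))


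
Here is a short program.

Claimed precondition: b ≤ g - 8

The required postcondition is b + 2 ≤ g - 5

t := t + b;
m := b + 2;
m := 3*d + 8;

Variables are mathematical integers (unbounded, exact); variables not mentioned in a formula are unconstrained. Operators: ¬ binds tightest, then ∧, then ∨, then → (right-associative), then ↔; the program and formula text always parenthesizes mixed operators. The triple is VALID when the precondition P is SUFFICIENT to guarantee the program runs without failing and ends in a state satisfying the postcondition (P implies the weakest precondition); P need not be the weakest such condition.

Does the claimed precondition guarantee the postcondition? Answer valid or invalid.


Working backward. After the program, the postcondition b + 2 ≤ g - 5 must hold; in canonical form it is b ≤ g - 7.
Before m := 3*d + 8: b ≤ g - 7
Before m := b + 2: b ≤ g - 7
Before t := t + b: b ≤ g - 7
The weakest precondition is b ≤ g - 7.
Check whether b ≤ g - 8 implies it.
Every state satisfying the precondition satisfies the weakest precondition: the implication holds.
Answer: valid


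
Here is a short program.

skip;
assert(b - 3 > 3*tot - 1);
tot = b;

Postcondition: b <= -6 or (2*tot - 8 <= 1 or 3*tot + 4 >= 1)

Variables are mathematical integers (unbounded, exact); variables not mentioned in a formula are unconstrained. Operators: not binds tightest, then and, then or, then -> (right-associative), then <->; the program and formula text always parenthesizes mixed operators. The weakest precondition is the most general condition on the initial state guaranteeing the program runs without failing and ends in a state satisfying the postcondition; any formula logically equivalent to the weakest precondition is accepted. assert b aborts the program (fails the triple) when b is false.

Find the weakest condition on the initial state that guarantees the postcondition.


Working backward. After the program, the postcondition b <= -6 or (2*tot - 8 <= 1 or 3*tot + 4 >= 1) must hold; in canonical form it is b <= -6 or 2*tot <= 9 or 3*tot >= -3.
Before tot := b: b <= -6 or 2*b <= 9 or 3*b >= -3
Before assert b - 3 > 3*tot - 1: b > 3*tot + 2 and (b <= -6 or 2*b <= 9 or 3*b >= -3)
Before skip: b > 3*tot + 2 and (b <= -6 or 2*b <= 9 or 3*b >= -3)
Answer: WP = b > 3*tot + 2 and (b <= -6 or 2*b <= 9 or 3*b >= -3)


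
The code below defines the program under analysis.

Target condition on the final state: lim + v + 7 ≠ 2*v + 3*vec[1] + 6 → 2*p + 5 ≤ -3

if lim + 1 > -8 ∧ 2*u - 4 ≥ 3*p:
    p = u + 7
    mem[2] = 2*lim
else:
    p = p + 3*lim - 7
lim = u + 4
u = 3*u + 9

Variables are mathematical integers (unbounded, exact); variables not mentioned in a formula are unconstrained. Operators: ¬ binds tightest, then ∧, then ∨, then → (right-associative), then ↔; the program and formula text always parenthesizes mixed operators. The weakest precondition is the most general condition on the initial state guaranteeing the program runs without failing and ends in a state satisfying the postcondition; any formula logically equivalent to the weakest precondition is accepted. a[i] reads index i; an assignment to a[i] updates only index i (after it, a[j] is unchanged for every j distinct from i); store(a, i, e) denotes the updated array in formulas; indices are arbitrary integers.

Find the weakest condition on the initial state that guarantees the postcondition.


Working backward. After the program, the postcondition lim + v + 7 ≠ 2*v + 3*vec[1] + 6 → 2*p + 5 ≤ -3 must hold; in canonical form it is lim ≠ 3*vec[1] + v - 1 → 2*p ≤ -8.
Before u := 3*u + 9: lim ≠ 3*vec[1] + v - 1 → 2*p ≤ -8
Before lim := u + 4: u ≠ 3*vec[1] + v - 5 → 2*p ≤ -8
Then branch requires u ≠ 3*vec[1] + v - 5 → 2*u ≤ -22; else branch requires u ≠ 3*vec[1] + v - 5 → 6*lim + 2*p ≤ 6.
Before the if: ((lim > -9 ∧ 2*u ≥ 3*p + 4) → (u ≠ 3*vec[1] + v - 5 → 2*u ≤ -22)) ∧ ((¬(lim > -9 ∧ 2*u ≥ 3*p + 4)) → (u ≠ 3*vec[1] + v - 5 → 6*lim + 2*p ≤ 6))
Answer: WP = ((lim > -9 ∧ 2*u ≥ 3*p + 4) → (u ≠ 3*vec[1] + v - 5 → 2*u ≤ -22)) ∧ ((¬(lim > -9 ∧ 2*u ≥ 3*p + 4)) → (u ≠ 3*vec[1] + v - 5 → 6*lim + 2*p ≤ 6))


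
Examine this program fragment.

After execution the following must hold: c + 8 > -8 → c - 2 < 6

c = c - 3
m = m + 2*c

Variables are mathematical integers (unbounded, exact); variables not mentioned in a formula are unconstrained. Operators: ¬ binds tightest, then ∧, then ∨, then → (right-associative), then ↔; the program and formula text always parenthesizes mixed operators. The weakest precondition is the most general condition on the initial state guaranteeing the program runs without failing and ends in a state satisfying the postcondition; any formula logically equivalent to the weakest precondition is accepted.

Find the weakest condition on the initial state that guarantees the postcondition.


Working backward. After the program, the postcondition c + 8 > -8 → c - 2 < 6 must hold; in canonical form it is c > -16 → c < 8.
Before m := m + 2*c: c > -16 → c < 8
Before c := c - 3: c > -13 → c < 11
Answer: WP = c > -13 → c < 11


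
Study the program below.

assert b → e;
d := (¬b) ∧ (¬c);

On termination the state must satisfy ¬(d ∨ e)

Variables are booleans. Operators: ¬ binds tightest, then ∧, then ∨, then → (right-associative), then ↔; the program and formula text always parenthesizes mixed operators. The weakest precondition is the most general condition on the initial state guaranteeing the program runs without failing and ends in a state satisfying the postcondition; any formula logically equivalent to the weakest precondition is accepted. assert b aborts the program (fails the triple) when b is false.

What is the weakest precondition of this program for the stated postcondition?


Working backward. After the program, ¬(d ∨ e) must hold.
Before d := (¬b) ∧ (¬c): ¬(((¬b) ∧ (¬c)) ∨ e)
Before assert b → e: (b → e) ∧ (¬(((¬b) ∧ (¬c)) ∨ e))
Answer: WP = (b → e) ∧ (¬(((¬b) ∧ (¬c)) ∨ e))


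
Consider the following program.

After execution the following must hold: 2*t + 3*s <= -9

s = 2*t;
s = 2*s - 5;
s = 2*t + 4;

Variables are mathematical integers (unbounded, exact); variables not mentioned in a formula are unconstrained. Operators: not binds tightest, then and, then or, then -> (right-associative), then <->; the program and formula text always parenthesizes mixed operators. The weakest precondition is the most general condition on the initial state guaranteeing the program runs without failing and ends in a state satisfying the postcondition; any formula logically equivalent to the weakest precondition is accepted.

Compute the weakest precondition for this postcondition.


Working backward. After the program, the postcondition 2*t + 3*s <= -9 must hold; in canonical form it is 3*s + 2*t <= -9.
Before s := 2*t + 4: 8*t <= -21
Before s := 2*s - 5: 8*t <= -21
Before s := 2*t: 8*t <= -21
Answer: WP = 8*t <= -21


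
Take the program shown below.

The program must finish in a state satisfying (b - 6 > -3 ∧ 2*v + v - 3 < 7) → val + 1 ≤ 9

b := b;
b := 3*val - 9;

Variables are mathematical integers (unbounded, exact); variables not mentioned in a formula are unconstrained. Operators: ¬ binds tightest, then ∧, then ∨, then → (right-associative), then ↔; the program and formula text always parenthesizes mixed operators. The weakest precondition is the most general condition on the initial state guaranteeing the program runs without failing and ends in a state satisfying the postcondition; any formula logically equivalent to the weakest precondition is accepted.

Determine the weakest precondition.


Working backward. After the program, the postcondition (b - 6 > -3 ∧ 2*v + v - 3 < 7) → val + 1 ≤ 9 must hold; in canonical form it is (b > 3 ∧ 3*v < 10) → val ≤ 8.
Before b := 3*val - 9: (3*val > 12 ∧ 3*v < 10) → val ≤ 8
Before b := b: (3*val > 12 ∧ 3*v < 10) → val ≤ 8
Answer: WP = (3*val > 12 ∧ 3*v < 10) → val ≤ 8


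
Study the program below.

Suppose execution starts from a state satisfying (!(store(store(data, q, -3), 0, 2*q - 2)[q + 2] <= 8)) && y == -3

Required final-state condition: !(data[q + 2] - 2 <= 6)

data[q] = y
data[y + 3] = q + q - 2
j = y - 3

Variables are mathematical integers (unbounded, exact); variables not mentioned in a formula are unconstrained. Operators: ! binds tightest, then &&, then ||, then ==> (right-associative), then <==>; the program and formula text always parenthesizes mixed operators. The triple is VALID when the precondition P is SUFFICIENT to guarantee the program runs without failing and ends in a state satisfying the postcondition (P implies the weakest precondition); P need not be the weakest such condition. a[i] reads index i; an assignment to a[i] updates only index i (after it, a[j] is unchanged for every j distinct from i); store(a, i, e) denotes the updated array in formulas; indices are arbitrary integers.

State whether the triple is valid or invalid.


Working backward. After the program, the postcondition !(data[q + 2] - 2 <= 6) must hold; in canonical form it is !(data[q + 2] <= 8).
Before j := y - 3: !(data[q + 2] <= 8)
Before data[y + 3] := q + q - 2: !(store(data, y + 3, 2*q - 2)[q + 2] <= 8)
Before data[q] := y: !(store(store(data, q, y), y + 3, 2*q - 2)[q + 2] <= 8)
The weakest precondition is !(store(store(data, q, y), y + 3, 2*q - 2)[q + 2] <= 8).
Check whether (!(store(store(data, q, -3), 0, 2*q - 2)[q + 2] <= 8)) && y == -3 implies it.
Every state satisfying the precondition satisfies the weakest precondition: the implication holds.
Answer: valid


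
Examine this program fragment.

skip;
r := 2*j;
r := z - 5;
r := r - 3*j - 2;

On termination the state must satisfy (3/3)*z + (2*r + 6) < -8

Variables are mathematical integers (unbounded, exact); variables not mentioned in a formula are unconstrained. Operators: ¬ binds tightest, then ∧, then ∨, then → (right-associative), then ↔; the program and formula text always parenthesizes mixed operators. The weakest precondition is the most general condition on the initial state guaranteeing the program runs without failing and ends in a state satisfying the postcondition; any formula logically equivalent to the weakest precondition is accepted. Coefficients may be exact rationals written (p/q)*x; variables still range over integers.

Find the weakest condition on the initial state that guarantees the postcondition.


Working backward. After the program, the postcondition (3/3)*z + (2*r + 6) < -8 must hold; in canonical form it is 2*r + z < -14.
Before r := r - 3*j - 2: 2*r + z < 6*j - 10
Before r := z - 5: 3*z < 6*j
Before r := 2*j: 3*z < 6*j
Before skip: 3*z < 6*j
Answer: WP = 3*z < 6*j


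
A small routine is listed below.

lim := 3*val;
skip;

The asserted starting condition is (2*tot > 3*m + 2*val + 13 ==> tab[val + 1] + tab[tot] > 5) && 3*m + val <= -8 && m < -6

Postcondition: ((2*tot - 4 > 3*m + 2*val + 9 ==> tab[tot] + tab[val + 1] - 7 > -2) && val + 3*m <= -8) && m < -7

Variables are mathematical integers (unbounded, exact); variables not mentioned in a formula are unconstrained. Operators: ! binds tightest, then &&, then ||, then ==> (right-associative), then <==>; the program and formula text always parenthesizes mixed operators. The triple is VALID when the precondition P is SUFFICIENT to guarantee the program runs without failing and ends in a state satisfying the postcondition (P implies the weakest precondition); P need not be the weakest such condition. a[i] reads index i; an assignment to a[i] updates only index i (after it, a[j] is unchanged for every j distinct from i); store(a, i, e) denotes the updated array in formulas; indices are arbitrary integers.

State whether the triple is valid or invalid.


Working backward. After the program, the postcondition ((2*tot - 4 > 3*m + 2*val + 9 ==> tab[tot] + tab[val + 1] - 7 > -2) && val + 3*m <= -8) && m < -7 must hold; in canonical form it is (2*tot > 3*m + 2*val + 13 ==> tab[val + 1] + tab[tot] > 5) && 3*m + val <= -8 && m < -7.
Before skip: (2*tot > 3*m + 2*val + 13 ==> tab[val + 1] + tab[tot] > 5) && 3*m + val <= -8 && m < -7
Before lim := 3*val: (2*tot > 3*m + 2*val + 13 ==> tab[val + 1] + tab[tot] > 5) && 3*m + val <= -8 && m < -7
The weakest precondition is (2*tot > 3*m + 2*val + 13 ==> tab[val + 1] + tab[tot] > 5) && 3*m + val <= -8 && m < -7.
Check whether (2*tot > 3*m + 2*val + 13 ==> tab[val + 1] + tab[tot] > 5) && 3*m + val <= -8 && m < -6 implies it.
Countermodel: at the initial state m = -7, tab = {[0] = 7040, [1] = -7034, elsewhere 7040}, tot = 0, val = 0, the precondition holds but the weakest precondition fails.
Answer: invalid


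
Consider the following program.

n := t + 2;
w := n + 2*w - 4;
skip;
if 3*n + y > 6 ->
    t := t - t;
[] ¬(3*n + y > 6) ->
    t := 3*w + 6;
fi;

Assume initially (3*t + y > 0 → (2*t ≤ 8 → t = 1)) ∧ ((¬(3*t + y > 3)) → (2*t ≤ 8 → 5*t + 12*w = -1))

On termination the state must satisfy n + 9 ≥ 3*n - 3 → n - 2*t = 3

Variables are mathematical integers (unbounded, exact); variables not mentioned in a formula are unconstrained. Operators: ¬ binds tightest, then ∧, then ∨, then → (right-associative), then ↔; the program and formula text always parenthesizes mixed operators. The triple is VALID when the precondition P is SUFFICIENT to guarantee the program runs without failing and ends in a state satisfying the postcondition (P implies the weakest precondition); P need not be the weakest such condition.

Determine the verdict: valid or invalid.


Working backward. After the program, the postcondition n + 9 ≥ 3*n - 3 → n - 2*t = 3 must hold; in canonical form it is 2*n ≤ 12 → n = 2*t + 3.
Then branch requires 2*n ≤ 12 → n = 3; else branch requires 2*n ≤ 12 → n = 6*w + 15.
Before the if: (3*n + y > 6 → (2*n ≤ 12 → n = 3)) ∧ ((¬(3*n + y > 6)) → (2*n ≤ 12 → n = 6*w + 15))
Before skip: (3*n + y > 6 → (2*n ≤ 12 → n = 3)) ∧ ((¬(3*n + y > 6)) → (2*n ≤ 12 → n = 6*w + 15))
Before w := n + 2*w - 4: (3*n + y > 6 → (2*n ≤ 12 → n = 3)) ∧ ((¬(3*n + y > 6)) → (2*n ≤ 12 → 5*n + 12*w = 9))
Before n := t + 2: (3*t + y > 0 → (2*t ≤ 8 → t = 1)) ∧ ((¬(3*t + y > 0)) → (2*t ≤ 8 → 5*t + 12*w = -1))
The weakest precondition is (3*t + y > 0 → (2*t ≤ 8 → t = 1)) ∧ ((¬(3*t + y > 0)) → (2*t ≤ 8 → 5*t + 12*w = -1)).
Check whether (3*t + y > 0 → (2*t ≤ 8 → t = 1)) ∧ ((¬(3*t + y > 3)) → (2*t ≤ 8 → 5*t + 12*w = -1)) implies it.
Every state satisfying the precondition satisfies the weakest precondition: the implication holds.
Answer: valid


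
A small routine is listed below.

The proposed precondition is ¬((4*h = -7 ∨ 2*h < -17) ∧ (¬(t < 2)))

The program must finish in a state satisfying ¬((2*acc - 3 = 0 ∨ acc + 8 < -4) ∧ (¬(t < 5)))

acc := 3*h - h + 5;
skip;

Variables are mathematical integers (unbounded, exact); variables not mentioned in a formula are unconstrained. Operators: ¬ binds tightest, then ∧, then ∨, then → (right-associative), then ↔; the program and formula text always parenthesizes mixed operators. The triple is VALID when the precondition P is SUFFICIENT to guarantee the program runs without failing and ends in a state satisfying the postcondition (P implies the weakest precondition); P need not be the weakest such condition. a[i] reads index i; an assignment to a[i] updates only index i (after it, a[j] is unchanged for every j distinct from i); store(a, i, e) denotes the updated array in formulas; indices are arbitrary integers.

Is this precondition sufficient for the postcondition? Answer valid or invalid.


Working backward. After the program, the postcondition ¬((2*acc - 3 = 0 ∨ acc + 8 < -4) ∧ (¬(t < 5))) must hold; in canonical form it is ¬((2*acc = 3 ∨ acc < -12) ∧ (¬(t < 5))).
Before skip: ¬((2*acc = 3 ∨ acc < -12) ∧ (¬(t < 5)))
Before acc := 3*h - h + 5: ¬((4*h = -7 ∨ 2*h < -17) ∧ (¬(t < 5)))
The weakest precondition is ¬((4*h = -7 ∨ 2*h < -17) ∧ (¬(t < 5))).
Check whether ¬((4*h = -7 ∨ 2*h < -17) ∧ (¬(t < 2))) implies it.
Every state satisfying the precondition satisfies the weakest precondition: the implication holds.
Answer: valid


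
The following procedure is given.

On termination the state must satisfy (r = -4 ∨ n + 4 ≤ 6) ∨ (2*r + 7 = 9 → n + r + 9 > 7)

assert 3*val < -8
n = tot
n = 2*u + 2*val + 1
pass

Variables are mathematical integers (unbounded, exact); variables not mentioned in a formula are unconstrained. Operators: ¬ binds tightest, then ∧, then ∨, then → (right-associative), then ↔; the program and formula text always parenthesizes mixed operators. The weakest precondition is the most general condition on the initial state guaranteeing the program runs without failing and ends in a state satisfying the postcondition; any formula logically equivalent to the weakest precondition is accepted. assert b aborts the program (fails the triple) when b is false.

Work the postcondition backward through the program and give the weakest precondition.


Working backward. After the program, the postcondition (r = -4 ∨ n + 4 ≤ 6) ∨ (2*r + 7 = 9 → n + r + 9 > 7) must hold; in canonical form it is r = -4 ∨ n ≤ 2 ∨ (2*r = 2 → n + r > -2).
Before skip: r = -4 ∨ n ≤ 2 ∨ (2*r = 2 → n + r > -2)
Before n := 2*u + 2*val + 1: r = -4 ∨ 2*u + 2*val ≤ 1 ∨ (2*r = 2 → r + 2*u + 2*val > -3)
Before n := tot: r = -4 ∨ 2*u + 2*val ≤ 1 ∨ (2*r = 2 → r + 2*u + 2*val > -3)
Before assert 3*val < -8: 3*val < -8 ∧ (r = -4 ∨ 2*u + 2*val ≤ 1 ∨ (2*r = 2 → r + 2*u + 2*val > -3))
Answer: WP = 3*val < -8 ∧ (r = -4 ∨ 2*u + 2*val ≤ 1 ∨ (2*r = 2 → r + 2*u + 2*val > -3))
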